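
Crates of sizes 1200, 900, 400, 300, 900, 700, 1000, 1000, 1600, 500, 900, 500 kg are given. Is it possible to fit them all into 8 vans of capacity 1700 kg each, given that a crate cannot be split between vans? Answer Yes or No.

A valid assignment using 7 vans:
  van 1: 1600 = 1600
  van 2: 1200 + 500 = 1700
  van 3: 1000 + 700 = 1700
  van 4: 1000 + 500 = 1500
  van 5: 900 + 400 + 300 = 1600
  van 6: 900 = 900
  van 7: 900 = 900
That uses only 7 ≤ 8, so 8 vans are enough.

Yes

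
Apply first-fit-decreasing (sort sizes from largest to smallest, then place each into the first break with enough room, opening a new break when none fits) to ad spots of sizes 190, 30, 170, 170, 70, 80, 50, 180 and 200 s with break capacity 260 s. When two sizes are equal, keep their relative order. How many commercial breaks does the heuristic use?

Sorted descending: 200, 190, 180, 170, 170, 80, 70, 50, 30.
  200 → break 1 (new)  [load 200/260]
  190 → break 2 (new)  [load 190/260]
  180 → break 3 (new)  [load 180/260]
  170 → break 4 (new)  [load 170/260]
  170 → break 5 (new)  [load 170/260]
  80 → break 3  [load 260/260]
  70 → break 2  [load 260/260]
  50 → break 1  [load 250/260]
  30 → break 4  [load 200/260]
5 commercial breaks opened.

5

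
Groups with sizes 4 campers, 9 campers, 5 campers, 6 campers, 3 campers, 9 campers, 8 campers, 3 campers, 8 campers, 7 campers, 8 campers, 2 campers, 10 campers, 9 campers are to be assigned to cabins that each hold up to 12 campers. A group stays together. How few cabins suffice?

9

Total = 10 + 9 + 9 + 9 + 8 + 8 + 8 + 7 + 6 + 5 + 4 + 3 + 3 + 2 = 91 campers.
Lower bound: ⌈91/12⌉ = 8 cabins.
A packing using 9 cabins:
  cabin 1: 10 + 2 = 12
  cabin 2: 9 + 3 = 12
  cabin 3: 9 + 3 = 12
  cabin 4: 9 = 9
  cabin 5: 8 + 4 = 12
  cabin 6: 8 = 8
  cabin 7: 8 = 8
  cabin 8: 7 + 5 = 12
  cabin 9: 6 = 6
No arrangement into 8 cabins stays within capacity, so 9 is optimal.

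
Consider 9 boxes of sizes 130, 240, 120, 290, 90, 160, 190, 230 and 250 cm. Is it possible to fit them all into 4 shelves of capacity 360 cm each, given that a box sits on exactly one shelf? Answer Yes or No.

No

Total = 1700 cm; ⌈1700/360⌉ = 5.
At least 5 shelves are required, but only 4 are allowed.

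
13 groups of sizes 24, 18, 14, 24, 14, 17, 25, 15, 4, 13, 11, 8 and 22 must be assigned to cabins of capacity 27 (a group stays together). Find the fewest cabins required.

Total = 25 + 24 + 24 + 22 + 18 + 17 + 15 + 14 + 14 + 13 + 11 + 8 + 4 = 209.
Lower bound: ⌈209/27⌉ = 8 cabins.
Also, 9 groups each exceed 27/2, and no two of those can share a cabin, so at least 9 cabins are needed.
A packing using 9 cabins:
  cabin 1: 25 = 25
  cabin 2: 24 = 24
  cabin 3: 24 = 24
  cabin 4: 22 + 4 = 26
  cabin 5: 18 + 8 = 26
  cabin 6: 17 = 17
  cabin 7: 15 + 11 = 26
  cabin 8: 14 + 13 = 27
  cabin 9: 14 = 14
This matches the lower bound, so 9 is optimal.

9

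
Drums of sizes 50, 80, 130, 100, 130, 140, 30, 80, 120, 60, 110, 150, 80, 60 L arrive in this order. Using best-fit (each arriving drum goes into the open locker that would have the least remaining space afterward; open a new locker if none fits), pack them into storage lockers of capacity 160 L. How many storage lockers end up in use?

10

  50 → locker 1 (new)  [load 50/160]
  80 → locker 1  [load 130/160]
  130 → locker 2 (new)  [load 130/160]
  100 → locker 3 (new)  [load 100/160]
  130 → locker 4 (new)  [load 130/160]
  140 → locker 5 (new)  [load 140/160]
  30 → locker 1  [load 160/160]
  80 → locker 6 (new)  [load 80/160]
  120 → locker 7 (new)  [load 120/160]
  60 → locker 3  [load 160/160]
  110 → locker 8 (new)  [load 110/160]
  150 → locker 9 (new)  [load 150/160]
  80 → locker 6  [load 160/160]
  60 → locker 10 (new)  [load 60/160]
10 storage lockers opened.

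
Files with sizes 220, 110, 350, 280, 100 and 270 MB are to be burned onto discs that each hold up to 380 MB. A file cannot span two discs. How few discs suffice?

Total = 350 + 280 + 270 + 220 + 110 + 100 = 1330 MB.
Lower bound: ⌈1330/380⌉ = 4 discs.
A packing using 4 discs:
  disc 1: 350 = 350
  disc 2: 280 + 100 = 380
  disc 3: 270 + 110 = 380
  disc 4: 220 = 220
This matches the lower bound, so 4 is optimal.

4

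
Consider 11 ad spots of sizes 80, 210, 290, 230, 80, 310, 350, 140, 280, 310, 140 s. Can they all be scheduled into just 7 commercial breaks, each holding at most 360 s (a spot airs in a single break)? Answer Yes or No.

No

Total = 2420 s; ⌈2420/360⌉ = 7.
The bound of 7 does not rule out 7, but exhaustive search shows no assignment into 7 commercial breaks of capacity 360 s exists — the minimum is 8.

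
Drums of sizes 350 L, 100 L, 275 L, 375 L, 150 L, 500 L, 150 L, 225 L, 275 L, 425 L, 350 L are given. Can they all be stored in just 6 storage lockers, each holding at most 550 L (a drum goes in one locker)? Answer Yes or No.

No

Total = 3175 L; ⌈3175/550⌉ = 6.
The bound of 6 does not rule out 6, but exhaustive search shows no assignment into 6 storage lockers of capacity 550 L exists — the minimum is 7.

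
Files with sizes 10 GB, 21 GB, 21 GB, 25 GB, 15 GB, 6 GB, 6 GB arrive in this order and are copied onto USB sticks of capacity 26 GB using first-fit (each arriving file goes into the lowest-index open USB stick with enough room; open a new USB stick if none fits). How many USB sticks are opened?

  10 → USB stick 1 (new)  [load 10/26]
  21 → USB stick 2 (new)  [load 21/26]
  21 → USB stick 3 (new)  [load 21/26]
  25 → USB stick 4 (new)  [load 25/26]
  15 → USB stick 1  [load 25/26]
  6 → USB stick 5 (new)  [load 6/26]
  6 → USB stick 5  [load 12/26]
5 USB sticks opened.

5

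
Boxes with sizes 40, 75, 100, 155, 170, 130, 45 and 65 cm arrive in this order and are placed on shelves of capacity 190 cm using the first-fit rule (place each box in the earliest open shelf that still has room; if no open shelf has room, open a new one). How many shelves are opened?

  40 → shelf 1 (new)  [load 40/190]
  75 → shelf 1  [load 115/190]
  100 → shelf 2 (new)  [load 100/190]
  155 → shelf 3 (new)  [load 155/190]
  170 → shelf 4 (new)  [load 170/190]
  130 → shelf 5 (new)  [load 130/190]
  45 → shelf 1  [load 160/190]
  65 → shelf 2  [load 165/190]
5 shelves opened.

5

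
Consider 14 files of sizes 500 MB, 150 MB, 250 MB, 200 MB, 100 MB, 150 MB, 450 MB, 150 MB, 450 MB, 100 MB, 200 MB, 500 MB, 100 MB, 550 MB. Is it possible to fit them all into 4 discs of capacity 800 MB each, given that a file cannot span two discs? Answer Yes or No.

Total = 3850 MB; ⌈3850/800⌉ = 5.
At least 5 discs are required, but only 4 are allowed.

No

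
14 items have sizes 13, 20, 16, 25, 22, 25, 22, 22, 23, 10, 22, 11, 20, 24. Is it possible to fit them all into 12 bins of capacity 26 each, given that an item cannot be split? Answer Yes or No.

Yes

A valid assignment using 12 bins:
  bin 1: 25 = 25
  bin 2: 25 = 25
  bin 3: 24 = 24
  bin 4: 23 = 23
  bin 5: 22 = 22
  bin 6: 22 = 22
  bin 7: 22 = 22
  bin 8: 22 = 22
  bin 9: 20 = 20
  bin 10: 20 = 20
  bin 11: 16 + 10 = 26
  bin 12: 13 + 11 = 24
Every load is within 26, so 12 bins suffice.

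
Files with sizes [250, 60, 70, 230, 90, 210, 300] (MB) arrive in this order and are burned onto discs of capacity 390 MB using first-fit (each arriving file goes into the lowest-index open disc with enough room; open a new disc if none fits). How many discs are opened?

  250 → disc 1 (new)  [load 250/390]
  60 → disc 1  [load 310/390]
  70 → disc 1  [load 380/390]
  230 → disc 2 (new)  [load 230/390]
  90 → disc 2  [load 320/390]
  210 → disc 3 (new)  [load 210/390]
  300 → disc 4 (new)  [load 300/390]
4 discs opened.

4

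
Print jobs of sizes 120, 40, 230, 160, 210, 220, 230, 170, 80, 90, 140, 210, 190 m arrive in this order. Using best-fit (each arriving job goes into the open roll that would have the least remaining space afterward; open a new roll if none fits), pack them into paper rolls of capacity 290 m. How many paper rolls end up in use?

  120 → roll 1 (new)  [load 120/290]
  40 → roll 1  [load 160/290]
  230 → roll 2 (new)  [load 230/290]
  160 → roll 3 (new)  [load 160/290]
  210 → roll 4 (new)  [load 210/290]
  220 → roll 5 (new)  [load 220/290]
  230 → roll 6 (new)  [load 230/290]
  170 → roll 7 (new)  [load 170/290]
  80 → roll 4  [load 290/290]
  90 → roll 7  [load 260/290]
  140 → roll 8 (new)  [load 140/290]
  210 → roll 9 (new)  [load 210/290]
  190 → roll 10 (new)  [load 190/290]
10 paper rolls opened.

10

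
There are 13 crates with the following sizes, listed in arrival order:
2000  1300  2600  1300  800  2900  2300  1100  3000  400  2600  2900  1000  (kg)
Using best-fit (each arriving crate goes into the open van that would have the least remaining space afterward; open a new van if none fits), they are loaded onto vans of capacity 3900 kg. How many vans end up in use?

7

  2000 → van 1 (new)  [load 2000/3900]
  1300 → van 1  [load 3300/3900]
  2600 → van 2 (new)  [load 2600/3900]
  1300 → van 2  [load 3900/3900]
  800 → van 3 (new)  [load 800/3900]
  2900 → van 3  [load 3700/3900]
  2300 → van 4 (new)  [load 2300/3900]
  1100 → van 4  [load 3400/3900]
  3000 → van 5 (new)  [load 3000/3900]
  400 → van 4  [load 3800/3900]
  2600 → van 6 (new)  [load 2600/3900]
  2900 → van 7 (new)  [load 2900/3900]
  1000 → van 7  [load 3900/3900]
7 vans opened.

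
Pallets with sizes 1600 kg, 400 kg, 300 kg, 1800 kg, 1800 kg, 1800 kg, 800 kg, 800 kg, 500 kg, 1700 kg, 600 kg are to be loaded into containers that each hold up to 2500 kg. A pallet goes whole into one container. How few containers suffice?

Total = 1800 + 1800 + 1800 + 1700 + 1600 + 800 + 800 + 600 + 500 + 400 + 300 = 12100 kg.
Lower bound: ⌈12100/2500⌉ = 5 containers.
A packing using 5 containers:
  container 1: 1800 + 600 = 2400
  container 2: 1800 + 500 = 2300
  container 3: 1800 + 400 + 300 = 2500
  container 4: 1700 + 800 = 2500
  container 5: 1600 + 800 = 2400
This matches the lower bound, so 5 is optimal.

5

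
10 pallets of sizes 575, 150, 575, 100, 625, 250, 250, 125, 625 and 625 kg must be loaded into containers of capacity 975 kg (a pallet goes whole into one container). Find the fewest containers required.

5

Total = 625 + 625 + 625 + 575 + 575 + 250 + 250 + 150 + 125 + 100 = 3900 kg.
Lower bound: ⌈3900/975⌉ = 4 containers.
Also, 5 pallets each exceed 975/2 kg, and no two of those can share a container, so at least 5 containers are needed.
A packing using 5 containers:
  container 1: 625 + 250 + 100 = 975
  container 2: 625 + 250 = 875
  container 3: 625 + 150 + 125 = 900
  container 4: 575 = 575
  container 5: 575 = 575
This matches the lower bound, so 5 is optimal.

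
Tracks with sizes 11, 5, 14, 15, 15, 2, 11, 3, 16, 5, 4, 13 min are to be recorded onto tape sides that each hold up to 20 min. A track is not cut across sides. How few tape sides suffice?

Total = 16 + 15 + 15 + 14 + 13 + 11 + 11 + 5 + 5 + 4 + 3 + 2 = 114 min.
Lower bound: ⌈114/20⌉ = 6 tape sides.
Also, 7 tracks each exceed 10 min, and no two of those can share a side, so at least 7 tape sides are needed.
A packing using 7 tape sides:
  side 1: 16 + 4 = 20
  side 2: 15 + 5 = 20
  side 3: 15 + 5 = 20
  side 4: 14 + 3 + 2 = 19
  side 5: 13 = 13
  side 6: 11 = 11
  side 7: 11 = 11
This matches the lower bound, so 7 is optimal.

7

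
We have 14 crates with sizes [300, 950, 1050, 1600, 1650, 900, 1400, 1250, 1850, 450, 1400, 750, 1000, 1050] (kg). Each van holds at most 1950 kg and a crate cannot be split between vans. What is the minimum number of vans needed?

Total = 1850 + 1650 + 1600 + 1400 + 1400 + 1250 + 1050 + 1050 + 1000 + 950 + 900 + 750 + 450 + 300 = 15600 kg.
Lower bound: ⌈15600/1950⌉ = 8 vans.
Also, 9 crates each exceed 975 kg, and no two of those can share a van, so at least 9 vans are needed.
A packing using 9 vans:
  van 1: 1850 = 1850
  van 2: 1650 + 300 = 1950
  van 3: 1600 = 1600
  van 4: 1400 + 450 = 1850
  van 5: 1400 = 1400
  van 6: 1250 = 1250
  van 7: 1050 + 900 = 1950
  van 8: 1050 + 750 = 1800
  van 9: 1000 + 950 = 1950
This matches the lower bound, so 9 is optimal.

9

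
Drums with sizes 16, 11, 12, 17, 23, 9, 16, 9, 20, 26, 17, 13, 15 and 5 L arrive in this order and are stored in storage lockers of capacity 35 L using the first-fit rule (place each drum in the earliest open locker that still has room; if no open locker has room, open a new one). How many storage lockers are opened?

7

  16 → locker 1 (new)  [load 16/35]
  11 → locker 1  [load 27/35]
  12 → locker 2 (new)  [load 12/35]
  17 → locker 2  [load 29/35]
  23 → locker 3 (new)  [load 23/35]
  9 → locker 3  [load 32/35]
  16 → locker 4 (new)  [load 16/35]
  9 → locker 4  [load 25/35]
  20 → locker 5 (new)  [load 20/35]
  26 → locker 6 (new)  [load 26/35]
  17 → locker 7 (new)  [load 17/35]
  13 → locker 5  [load 33/35]
  15 → locker 7  [load 32/35]
  5 → locker 1  [load 32/35]
7 storage lockers opened.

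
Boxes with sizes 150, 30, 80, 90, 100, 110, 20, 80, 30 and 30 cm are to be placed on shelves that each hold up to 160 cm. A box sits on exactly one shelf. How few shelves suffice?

Total = 150 + 110 + 100 + 90 + 80 + 80 + 30 + 30 + 30 + 20 = 720 cm.
Lower bound: ⌈720/160⌉ = 5 shelves.
A packing using 5 shelves:
  shelf 1: 150 = 150
  shelf 2: 110 + 30 + 20 = 160
  shelf 3: 100 + 30 + 30 = 160
  shelf 4: 90 = 90
  shelf 5: 80 + 80 = 160
This matches the lower bound, so 5 is optimal.

5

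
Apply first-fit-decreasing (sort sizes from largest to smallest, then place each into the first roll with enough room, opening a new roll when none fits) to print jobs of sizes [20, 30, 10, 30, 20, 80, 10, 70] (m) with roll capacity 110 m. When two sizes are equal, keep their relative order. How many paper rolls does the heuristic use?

3

Sorted descending: 80, 70, 30, 30, 20, 20, 10, 10.
  80 → roll 1 (new)  [load 80/110]
  70 → roll 2 (new)  [load 70/110]
  30 → roll 1  [load 110/110]
  30 → roll 2  [load 100/110]
  20 → roll 3 (new)  [load 20/110]
  20 → roll 3  [load 40/110]
  10 → roll 2  [load 110/110]
  10 → roll 3  [load 50/110]
3 paper rolls opened.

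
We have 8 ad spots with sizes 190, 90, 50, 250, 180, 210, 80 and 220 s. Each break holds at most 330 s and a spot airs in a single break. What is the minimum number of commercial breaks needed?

5

Total = 250 + 220 + 210 + 190 + 180 + 90 + 80 + 50 = 1270 s.
Lower bound: ⌈1270/330⌉ = 4 commercial breaks.
Also, 5 ad spots each exceed 165 s, and no two of those can share a break, so at least 5 commercial breaks are needed.
A packing using 5 commercial breaks:
  break 1: 250 + 80 = 330
  break 2: 220 + 90 = 310
  break 3: 210 + 50 = 260
  break 4: 190 = 190
  break 5: 180 = 180
This matches the lower bound, so 5 is optimal.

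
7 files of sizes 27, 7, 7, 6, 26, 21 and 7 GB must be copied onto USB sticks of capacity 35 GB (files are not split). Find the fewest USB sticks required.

Total = 27 + 26 + 21 + 7 + 7 + 7 + 6 = 101 GB.
Lower bound: ⌈101/35⌉ = 3 USB sticks.
A packing using 3 USB sticks:
  USB stick 1: 27 + 7 = 34
  USB stick 2: 26 + 7 = 33
  USB stick 3: 21 + 7 + 6 = 34
This matches the lower bound, so 3 is optimal.

3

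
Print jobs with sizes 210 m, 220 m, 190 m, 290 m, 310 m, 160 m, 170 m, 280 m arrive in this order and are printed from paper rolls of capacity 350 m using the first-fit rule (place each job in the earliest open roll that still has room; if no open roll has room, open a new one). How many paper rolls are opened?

7

  210 → roll 1 (new)  [load 210/350]
  220 → roll 2 (new)  [load 220/350]
  190 → roll 3 (new)  [load 190/350]
  290 → roll 4 (new)  [load 290/350]
  310 → roll 5 (new)  [load 310/350]
  160 → roll 3  [load 350/350]
  170 → roll 6 (new)  [load 170/350]
  280 → roll 7 (new)  [load 280/350]
7 paper rolls opened.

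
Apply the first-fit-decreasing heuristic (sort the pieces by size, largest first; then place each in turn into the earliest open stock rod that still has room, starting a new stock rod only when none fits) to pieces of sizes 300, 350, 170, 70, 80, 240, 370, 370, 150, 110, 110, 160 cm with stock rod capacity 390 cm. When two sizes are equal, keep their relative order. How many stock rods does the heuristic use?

Sorted descending: 370, 370, 350, 300, 240, 170, 160, 150, 110, 110, 80, 70.
  370 → stock rod 1 (new)  [load 370/390]
  370 → stock rod 2 (new)  [load 370/390]
  350 → stock rod 3 (new)  [load 350/390]
  300 → stock rod 4 (new)  [load 300/390]
  240 → stock rod 5 (new)  [load 240/390]
  170 → stock rod 6 (new)  [load 170/390]
  160 → stock rod 6  [load 330/390]
  150 → stock rod 5  [load 390/390]
  110 → stock rod 7 (new)  [load 110/390]
  110 → stock rod 7  [load 220/390]
  80 → stock rod 4  [load 380/390]
  70 → stock rod 7  [load 290/390]
7 stock rods opened.

7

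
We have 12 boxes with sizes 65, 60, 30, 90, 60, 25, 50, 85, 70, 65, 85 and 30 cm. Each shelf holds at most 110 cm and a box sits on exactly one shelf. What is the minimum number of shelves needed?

8

Total = 90 + 85 + 85 + 70 + 65 + 65 + 60 + 60 + 50 + 30 + 30 + 25 = 715 cm.
Lower bound: ⌈715/110⌉ = 7 shelves.
Also, 8 boxes each exceed 55 cm, and no two of those can share a shelf, so at least 8 shelves are needed.
A packing using 8 shelves:
  shelf 1: 90 = 90
  shelf 2: 85 + 25 = 110
  shelf 3: 85 = 85
  shelf 4: 70 + 30 = 100
  shelf 5: 65 + 30 = 95
  shelf 6: 65 = 65
  shelf 7: 60 + 50 = 110
  shelf 8: 60 = 60
This matches the lower bound, so 8 is optimal.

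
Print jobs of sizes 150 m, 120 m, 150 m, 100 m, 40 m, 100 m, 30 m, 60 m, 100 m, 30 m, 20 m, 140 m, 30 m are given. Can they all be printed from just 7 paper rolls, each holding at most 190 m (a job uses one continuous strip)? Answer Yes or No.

A valid assignment using 7 paper rolls:
  roll 1: 150 + 40 = 190
  roll 2: 150 + 30 = 180
  roll 3: 140 + 30 + 20 = 190
  roll 4: 120 + 60 = 180
  roll 5: 100 + 30 = 130
  roll 6: 100 = 100
  roll 7: 100 = 100
Every load is within 190 m, so 7 paper rolls suffice.

Yes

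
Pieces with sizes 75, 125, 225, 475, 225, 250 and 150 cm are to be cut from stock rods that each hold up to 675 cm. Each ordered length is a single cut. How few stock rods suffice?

Total = 475 + 250 + 225 + 225 + 150 + 125 + 75 = 1525 cm.
Lower bound: ⌈1525/675⌉ = 3 stock rods.
A packing using 3 stock rods:
  stock rod 1: 475 + 150 = 625
  stock rod 2: 250 + 225 + 125 + 75 = 675
  stock rod 3: 225 = 225
This matches the lower bound, so 3 is optimal.

3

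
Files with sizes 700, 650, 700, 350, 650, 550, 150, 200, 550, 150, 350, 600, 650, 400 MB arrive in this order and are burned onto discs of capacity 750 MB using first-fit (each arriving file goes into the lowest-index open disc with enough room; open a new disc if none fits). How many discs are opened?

10

  700 → disc 1 (new)  [load 700/750]
  650 → disc 2 (new)  [load 650/750]
  700 → disc 3 (new)  [load 700/750]
  350 → disc 4 (new)  [load 350/750]
  650 → disc 5 (new)  [load 650/750]
  550 → disc 6 (new)  [load 550/750]
  150 → disc 4  [load 500/750]
  200 → disc 4  [load 700/750]
  550 → disc 7 (new)  [load 550/750]
  150 → disc 6  [load 700/750]
  350 → disc 8 (new)  [load 350/750]
  600 → disc 9 (new)  [load 600/750]
  650 → disc 10 (new)  [load 650/750]
  400 → disc 8  [load 750/750]
10 discs opened.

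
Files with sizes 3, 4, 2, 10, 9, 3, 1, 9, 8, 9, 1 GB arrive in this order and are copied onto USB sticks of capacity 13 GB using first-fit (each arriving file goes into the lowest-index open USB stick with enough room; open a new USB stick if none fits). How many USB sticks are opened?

6

  3 → USB stick 1 (new)  [load 3/13]
  4 → USB stick 1  [load 7/13]
  2 → USB stick 1  [load 9/13]
  10 → USB stick 2 (new)  [load 10/13]
  9 → USB stick 3 (new)  [load 9/13]
  3 → USB stick 1  [load 12/13]
  1 → USB stick 1  [load 13/13]
  9 → USB stick 4 (new)  [load 9/13]
  8 → USB stick 5 (new)  [load 8/13]
  9 → USB stick 6 (new)  [load 9/13]
  1 → USB stick 2  [load 11/13]
6 USB sticks opened.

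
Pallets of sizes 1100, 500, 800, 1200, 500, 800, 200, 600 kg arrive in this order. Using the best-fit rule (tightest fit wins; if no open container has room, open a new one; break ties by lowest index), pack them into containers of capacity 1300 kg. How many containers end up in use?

  1100 → container 1 (new)  [load 1100/1300]
  500 → container 2 (new)  [load 500/1300]
  800 → container 2  [load 1300/1300]
  1200 → container 3 (new)  [load 1200/1300]
  500 → container 4 (new)  [load 500/1300]
  800 → container 4  [load 1300/1300]
  200 → container 1  [load 1300/1300]
  600 → container 5 (new)  [load 600/1300]
5 containers opened.

5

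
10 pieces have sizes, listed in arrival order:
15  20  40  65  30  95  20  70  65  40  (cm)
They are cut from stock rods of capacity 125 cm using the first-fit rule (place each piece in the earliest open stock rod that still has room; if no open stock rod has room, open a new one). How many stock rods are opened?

  15 → stock rod 1 (new)  [load 15/125]
  20 → stock rod 1  [load 35/125]
  40 → stock rod 1  [load 75/125]
  65 → stock rod 2 (new)  [load 65/125]
  30 → stock rod 1  [load 105/125]
  95 → stock rod 3 (new)  [load 95/125]
  20 → stock rod 1  [load 125/125]
  70 → stock rod 4 (new)  [load 70/125]
  65 → stock rod 5 (new)  [load 65/125]
  40 → stock rod 2  [load 105/125]
5 stock rods opened.

5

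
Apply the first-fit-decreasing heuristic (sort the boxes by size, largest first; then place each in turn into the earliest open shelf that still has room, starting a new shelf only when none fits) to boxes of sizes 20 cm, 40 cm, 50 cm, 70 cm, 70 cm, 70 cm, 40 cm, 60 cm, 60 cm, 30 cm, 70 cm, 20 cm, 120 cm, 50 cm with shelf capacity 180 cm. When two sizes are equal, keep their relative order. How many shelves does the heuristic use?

Sorted descending: 120, 70, 70, 70, 70, 60, 60, 50, 50, 40, 40, 30, 20, 20.
  120 → shelf 1 (new)  [load 120/180]
  70 → shelf 2 (new)  [load 70/180]
  70 → shelf 2  [load 140/180]
  70 → shelf 3 (new)  [load 70/180]
  70 → shelf 3  [load 140/180]
  60 → shelf 1  [load 180/180]
  60 → shelf 4 (new)  [load 60/180]
  50 → shelf 4  [load 110/180]
  50 → shelf 4  [load 160/180]
  40 → shelf 2  [load 180/180]
  40 → shelf 3  [load 180/180]
  30 → shelf 5 (new)  [load 30/180]
  20 → shelf 4  [load 180/180]
  20 → shelf 5  [load 50/180]
5 shelves opened.

5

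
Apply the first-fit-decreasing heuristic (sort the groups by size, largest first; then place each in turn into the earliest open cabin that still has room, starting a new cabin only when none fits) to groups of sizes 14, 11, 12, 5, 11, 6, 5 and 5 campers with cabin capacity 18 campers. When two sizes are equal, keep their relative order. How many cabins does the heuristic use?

Sorted descending: 14, 12, 11, 11, 6, 5, 5, 5.
  14 → cabin 1 (new)  [load 14/18]
  12 → cabin 2 (new)  [load 12/18]
  11 → cabin 3 (new)  [load 11/18]
  11 → cabin 4 (new)  [load 11/18]
  6 → cabin 2  [load 18/18]
  5 → cabin 3  [load 16/18]
  5 → cabin 4  [load 16/18]
  5 → cabin 5 (new)  [load 5/18]
5 cabins opened.

5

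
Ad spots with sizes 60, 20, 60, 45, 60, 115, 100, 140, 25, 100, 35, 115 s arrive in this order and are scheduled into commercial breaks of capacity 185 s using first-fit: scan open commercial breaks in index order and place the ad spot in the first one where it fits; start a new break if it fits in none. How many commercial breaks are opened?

  60 → break 1 (new)  [load 60/185]
  20 → break 1  [load 80/185]
  60 → break 1  [load 140/185]
  45 → break 1  [load 185/185]
  60 → break 2 (new)  [load 60/185]
  115 → break 2  [load 175/185]
  100 → break 3 (new)  [load 100/185]
  140 → break 4 (new)  [load 140/185]
  25 → break 3  [load 125/185]
  100 → break 5 (new)  [load 100/185]
  35 → break 3  [load 160/185]
  115 → break 6 (new)  [load 115/185]
6 commercial breaks opened.

6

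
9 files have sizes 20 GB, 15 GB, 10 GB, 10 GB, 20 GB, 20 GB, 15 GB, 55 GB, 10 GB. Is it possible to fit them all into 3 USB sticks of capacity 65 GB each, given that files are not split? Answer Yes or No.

Yes

A valid assignment using 3 USB sticks:
  USB stick 1: 55 + 10 = 65
  USB stick 2: 20 + 20 + 20 = 60
  USB stick 3: 15 + 15 + 10 + 10 = 50
Every load is within 65 GB, so 3 USB sticks suffice.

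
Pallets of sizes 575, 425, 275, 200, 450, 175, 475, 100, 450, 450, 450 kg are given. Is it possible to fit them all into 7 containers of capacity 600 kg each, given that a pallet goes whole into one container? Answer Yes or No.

Total = 4025 kg; ⌈4025/600⌉ = 7.
The bound of 7 does not rule out 7, but exhaustive search shows no assignment into 7 containers of capacity 600 kg exists — the minimum is 8.

No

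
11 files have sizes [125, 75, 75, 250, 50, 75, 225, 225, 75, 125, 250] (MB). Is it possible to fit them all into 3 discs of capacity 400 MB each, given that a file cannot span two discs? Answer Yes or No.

No

Total = 1550 MB; ⌈1550/400⌉ = 4.
At least 4 discs are required, but only 3 are allowed.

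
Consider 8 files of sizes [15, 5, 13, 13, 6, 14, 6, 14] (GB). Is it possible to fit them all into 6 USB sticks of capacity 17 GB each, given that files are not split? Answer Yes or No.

A valid assignment using 6 USB sticks:
  USB stick 1: 15 = 15
  USB stick 2: 14 = 14
  USB stick 3: 14 = 14
  USB stick 4: 13 = 13
  USB stick 5: 13 = 13
  USB stick 6: 6 + 6 + 5 = 17
Every load is within 17 GB, so 6 USB sticks suffice.

Yes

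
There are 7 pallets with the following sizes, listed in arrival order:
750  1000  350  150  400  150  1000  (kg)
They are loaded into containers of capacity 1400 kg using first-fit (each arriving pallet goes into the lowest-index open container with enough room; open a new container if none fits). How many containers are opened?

  750 → container 1 (new)  [load 750/1400]
  1000 → container 2 (new)  [load 1000/1400]
  350 → container 1  [load 1100/1400]
  150 → container 1  [load 1250/1400]
  400 → container 2  [load 1400/1400]
  150 → container 1  [load 1400/1400]
  1000 → container 3 (new)  [load 1000/1400]
3 containers opened.

3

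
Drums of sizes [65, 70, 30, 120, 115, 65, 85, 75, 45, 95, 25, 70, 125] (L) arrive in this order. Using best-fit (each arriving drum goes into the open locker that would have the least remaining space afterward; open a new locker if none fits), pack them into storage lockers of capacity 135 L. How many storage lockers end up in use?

9

  65 → locker 1 (new)  [load 65/135]
  70 → locker 1  [load 135/135]
  30 → locker 2 (new)  [load 30/135]
  120 → locker 3 (new)  [load 120/135]
  115 → locker 4 (new)  [load 115/135]
  65 → locker 2  [load 95/135]
  85 → locker 5 (new)  [load 85/135]
  75 → locker 6 (new)  [load 75/135]
  45 → locker 5  [load 130/135]
  95 → locker 7 (new)  [load 95/135]
  25 → locker 2  [load 120/135]
  70 → locker 8 (new)  [load 70/135]
  125 → locker 9 (new)  [load 125/135]
9 storage lockers opened.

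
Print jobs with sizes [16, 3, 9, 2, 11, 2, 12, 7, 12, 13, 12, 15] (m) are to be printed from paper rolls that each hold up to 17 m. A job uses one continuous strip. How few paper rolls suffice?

8

Total = 16 + 15 + 13 + 12 + 12 + 12 + 11 + 9 + 7 + 3 + 2 + 2 = 114 m.
Lower bound: ⌈114/17⌉ = 7 paper rolls.
Also, 8 print jobs each exceed 17/2 m, and no two of those can share a roll, so at least 8 paper rolls are needed.
A packing using 8 paper rolls:
  roll 1: 16 = 16
  roll 2: 15 + 2 = 17
  roll 3: 13 + 3 = 16
  roll 4: 12 + 2 = 14
  roll 5: 12 = 12
  roll 6: 12 = 12
  roll 7: 11 = 11
  roll 8: 9 + 7 = 16
This matches the lower bound, so 8 is optimal.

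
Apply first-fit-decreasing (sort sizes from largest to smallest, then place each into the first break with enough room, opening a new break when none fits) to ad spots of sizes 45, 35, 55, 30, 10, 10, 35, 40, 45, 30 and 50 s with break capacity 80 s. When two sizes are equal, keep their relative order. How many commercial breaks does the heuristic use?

5

Sorted descending: 55, 50, 45, 45, 40, 35, 35, 30, 30, 10, 10.
  55 → break 1 (new)  [load 55/80]
  50 → break 2 (new)  [load 50/80]
  45 → break 3 (new)  [load 45/80]
  45 → break 4 (new)  [load 45/80]
  40 → break 5 (new)  [load 40/80]
  35 → break 3  [load 80/80]
  35 → break 4  [load 80/80]
  30 → break 2  [load 80/80]
  30 → break 5  [load 70/80]
  10 → break 1  [load 65/80]
  10 → break 1  [load 75/80]
5 commercial breaks opened.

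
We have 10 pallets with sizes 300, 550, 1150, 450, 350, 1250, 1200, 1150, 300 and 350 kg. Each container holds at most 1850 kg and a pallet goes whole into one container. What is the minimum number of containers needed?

4

Total = 1250 + 1200 + 1150 + 1150 + 550 + 450 + 350 + 350 + 300 + 300 = 7050 kg.
Lower bound: ⌈7050/1850⌉ = 4 containers.
A packing using 4 containers:
  container 1: 1250 + 550 = 1800
  container 2: 1200 + 450 = 1650
  container 3: 1150 + 350 + 350 = 1850
  container 4: 1150 + 300 + 300 = 1750
This matches the lower bound, so 4 is optimal.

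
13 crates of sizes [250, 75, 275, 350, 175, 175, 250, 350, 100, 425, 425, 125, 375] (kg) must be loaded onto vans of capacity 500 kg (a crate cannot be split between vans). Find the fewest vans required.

Total = 425 + 425 + 375 + 350 + 350 + 275 + 250 + 250 + 175 + 175 + 125 + 100 + 75 = 3350 kg.
Lower bound: ⌈3350/500⌉ = 7 vans.
A packing using 8 vans:
  van 1: 425 + 75 = 500
  van 2: 425 = 425
  van 3: 375 + 125 = 500
  van 4: 350 + 100 = 450
  van 5: 350 = 350
  van 6: 275 + 175 = 450
  van 7: 250 + 250 = 500
  van 8: 175 = 175
No arrangement into 7 vans stays within capacity, so 8 is optimal.

8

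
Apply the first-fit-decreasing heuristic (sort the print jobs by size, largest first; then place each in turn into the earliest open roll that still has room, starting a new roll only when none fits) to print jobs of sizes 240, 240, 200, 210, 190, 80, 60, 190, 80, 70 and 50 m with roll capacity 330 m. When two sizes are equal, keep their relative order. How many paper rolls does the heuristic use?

6

Sorted descending: 240, 240, 210, 200, 190, 190, 80, 80, 70, 60, 50.
  240 → roll 1 (new)  [load 240/330]
  240 → roll 2 (new)  [load 240/330]
  210 → roll 3 (new)  [load 210/330]
  200 → roll 4 (new)  [load 200/330]
  190 → roll 5 (new)  [load 190/330]
  190 → roll 6 (new)  [load 190/330]
  80 → roll 1  [load 320/330]
  80 → roll 2  [load 320/330]
  70 → roll 3  [load 280/330]
  60 → roll 4  [load 260/330]
  50 → roll 3  [load 330/330]
6 paper rolls opened.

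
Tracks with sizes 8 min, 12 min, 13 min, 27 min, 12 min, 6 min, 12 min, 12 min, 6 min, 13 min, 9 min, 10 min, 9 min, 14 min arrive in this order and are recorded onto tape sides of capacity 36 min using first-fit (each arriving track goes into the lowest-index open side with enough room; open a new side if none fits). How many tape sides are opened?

5

  8 → side 1 (new)  [load 8/36]
  12 → side 1  [load 20/36]
  13 → side 1  [load 33/36]
  27 → side 2 (new)  [load 27/36]
  12 → side 3 (new)  [load 12/36]
  6 → side 2  [load 33/36]
  12 → side 3  [load 24/36]
  12 → side 3  [load 36/36]
  6 → side 4 (new)  [load 6/36]
  13 → side 4  [load 19/36]
  9 → side 4  [load 28/36]
  10 → side 5 (new)  [load 10/36]
  9 → side 5  [load 19/36]
  14 → side 5  [load 33/36]
5 tape sides opened.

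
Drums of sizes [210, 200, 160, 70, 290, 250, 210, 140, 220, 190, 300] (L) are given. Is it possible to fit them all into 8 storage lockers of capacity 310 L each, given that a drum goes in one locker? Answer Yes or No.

No

Total = 2240 L; ⌈2240/310⌉ = 8.
9 drums each exceed half the capacity and cannot share a locker, forcing at least 9 storage lockers.
At least 9 storage lockers are required, but only 8 are allowed.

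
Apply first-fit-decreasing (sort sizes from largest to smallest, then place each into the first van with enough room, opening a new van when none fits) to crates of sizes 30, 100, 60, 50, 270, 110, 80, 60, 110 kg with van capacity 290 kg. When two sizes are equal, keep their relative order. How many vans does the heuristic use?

4

Sorted descending: 270, 110, 110, 100, 80, 60, 60, 50, 30.
  270 → van 1 (new)  [load 270/290]
  110 → van 2 (new)  [load 110/290]
  110 → van 2  [load 220/290]
  100 → van 3 (new)  [load 100/290]
  80 → van 3  [load 180/290]
  60 → van 2  [load 280/290]
  60 → van 3  [load 240/290]
  50 → van 3  [load 290/290]
  30 → van 4 (new)  [load 30/290]
4 vans opened.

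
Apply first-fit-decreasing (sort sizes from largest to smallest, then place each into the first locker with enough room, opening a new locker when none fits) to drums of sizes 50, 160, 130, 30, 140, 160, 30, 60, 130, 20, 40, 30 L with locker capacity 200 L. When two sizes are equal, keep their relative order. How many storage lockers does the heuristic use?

Sorted descending: 160, 160, 140, 130, 130, 60, 50, 40, 30, 30, 30, 20.
  160 → locker 1 (new)  [load 160/200]
  160 → locker 2 (new)  [load 160/200]
  140 → locker 3 (new)  [load 140/200]
  130 → locker 4 (new)  [load 130/200]
  130 → locker 5 (new)  [load 130/200]
  60 → locker 3  [load 200/200]
  50 → locker 4  [load 180/200]
  40 → locker 1  [load 200/200]
  30 → locker 2  [load 190/200]
  30 → locker 5  [load 160/200]
  30 → locker 5  [load 190/200]
  20 → locker 4  [load 200/200]
5 storage lockers opened.

5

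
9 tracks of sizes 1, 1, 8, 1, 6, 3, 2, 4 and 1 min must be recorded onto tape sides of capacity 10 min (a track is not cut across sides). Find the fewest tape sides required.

3

Total = 8 + 6 + 4 + 3 + 2 + 1 + 1 + 1 + 1 = 27 min.
Lower bound: ⌈27/10⌉ = 3 tape sides.
A packing using 3 tape sides:
  side 1: 8 + 2 = 10
  side 2: 6 + 4 = 10
  side 3: 3 + 1 + 1 + 1 + 1 = 7
This matches the lower bound, so 3 is optimal.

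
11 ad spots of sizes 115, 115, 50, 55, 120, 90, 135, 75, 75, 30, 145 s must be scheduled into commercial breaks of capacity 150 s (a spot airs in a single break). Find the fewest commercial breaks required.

Total = 145 + 135 + 120 + 115 + 115 + 90 + 75 + 75 + 55 + 50 + 30 = 1005 s.
Lower bound: ⌈1005/150⌉ = 7 commercial breaks.
A packing using 8 commercial breaks:
  break 1: 145 = 145
  break 2: 135 = 135
  break 3: 120 + 30 = 150
  break 4: 115 = 115
  break 5: 115 = 115
  break 6: 90 + 55 = 145
  break 7: 75 + 75 = 150
  break 8: 50 = 50
No arrangement into 7 commercial breaks stays within capacity, so 8 is optimal.

8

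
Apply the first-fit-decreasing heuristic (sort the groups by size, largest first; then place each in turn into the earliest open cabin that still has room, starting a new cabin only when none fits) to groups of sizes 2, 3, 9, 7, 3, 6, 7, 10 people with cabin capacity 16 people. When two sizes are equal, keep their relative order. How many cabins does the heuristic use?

Sorted descending: 10, 9, 7, 7, 6, 3, 3, 2.
  10 → cabin 1 (new)  [load 10/16]
  9 → cabin 2 (new)  [load 9/16]
  7 → cabin 2  [load 16/16]
  7 → cabin 3 (new)  [load 7/16]
  6 → cabin 1  [load 16/16]
  3 → cabin 3  [load 10/16]
  3 → cabin 3  [load 13/16]
  2 → cabin 3  [load 15/16]
3 cabins opened.

3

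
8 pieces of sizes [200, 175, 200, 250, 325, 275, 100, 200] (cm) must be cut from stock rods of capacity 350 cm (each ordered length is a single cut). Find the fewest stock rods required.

7

Total = 325 + 275 + 250 + 200 + 200 + 200 + 175 + 100 = 1725 cm.
Lower bound: ⌈1725/350⌉ = 5 stock rods.
Also, 6 pieces each exceed 175 cm, and no two of those can share a stock rod, so at least 6 stock rods are needed.
A packing using 7 stock rods:
  stock rod 1: 325 = 325
  stock rod 2: 275 = 275
  stock rod 3: 250 + 100 = 350
  stock rod 4: 200 = 200
  stock rod 5: 200 = 200
  stock rod 6: 200 = 200
  stock rod 7: 175 = 175
No arrangement into 6 stock rods stays within capacity, so 7 is optimal.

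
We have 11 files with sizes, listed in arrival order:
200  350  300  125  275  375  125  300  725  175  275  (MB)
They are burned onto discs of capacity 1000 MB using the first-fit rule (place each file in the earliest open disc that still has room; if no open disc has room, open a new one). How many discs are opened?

4

  200 → disc 1 (new)  [load 200/1000]
  350 → disc 1  [load 550/1000]
  300 → disc 1  [load 850/1000]
  125 → disc 1  [load 975/1000]
  275 → disc 2 (new)  [load 275/1000]
  375 → disc 2  [load 650/1000]
  125 → disc 2  [load 775/1000]
  300 → disc 3 (new)  [load 300/1000]
  725 → disc 4 (new)  [load 725/1000]
  175 → disc 2  [load 950/1000]
  275 → disc 3  [load 575/1000]
4 discs opened.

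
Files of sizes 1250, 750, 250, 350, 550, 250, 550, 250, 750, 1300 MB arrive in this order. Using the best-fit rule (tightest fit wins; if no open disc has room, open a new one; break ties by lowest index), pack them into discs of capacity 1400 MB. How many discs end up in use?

5

  1250 → disc 1 (new)  [load 1250/1400]
  750 → disc 2 (new)  [load 750/1400]
  250 → disc 2  [load 1000/1400]
  350 → disc 2  [load 1350/1400]
  550 → disc 3 (new)  [load 550/1400]
  250 → disc 3  [load 800/1400]
  550 → disc 3  [load 1350/1400]
  250 → disc 4 (new)  [load 250/1400]
  750 → disc 4  [load 1000/1400]
  1300 → disc 5 (new)  [load 1300/1400]
5 discs opened.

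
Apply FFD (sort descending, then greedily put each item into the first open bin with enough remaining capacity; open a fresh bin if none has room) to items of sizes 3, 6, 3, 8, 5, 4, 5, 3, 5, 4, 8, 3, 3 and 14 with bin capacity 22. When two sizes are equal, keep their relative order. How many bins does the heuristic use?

Sorted descending: 14, 8, 8, 6, 5, 5, 5, 4, 4, 3, 3, 3, 3, 3.
  14 → bin 1 (new)  [load 14/22]
  8 → bin 1  [load 22/22]
  8 → bin 2 (new)  [load 8/22]
  6 → bin 2  [load 14/22]
  5 → bin 2  [load 19/22]
  5 → bin 3 (new)  [load 5/22]
  5 → bin 3  [load 10/22]
  4 → bin 3  [load 14/22]
  4 → bin 3  [load 18/22]
  3 → bin 2  [load 22/22]
  3 → bin 3  [load 21/22]
  3 → bin 4 (new)  [load 3/22]
  3 → bin 4  [load 6/22]
  3 → bin 4  [load 9/22]
4 bins opened.

4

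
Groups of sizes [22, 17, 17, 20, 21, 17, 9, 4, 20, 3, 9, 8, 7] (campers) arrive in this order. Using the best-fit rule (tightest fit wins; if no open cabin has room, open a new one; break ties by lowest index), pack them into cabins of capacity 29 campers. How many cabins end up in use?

7

  22 → cabin 1 (new)  [load 22/29]
  17 → cabin 2 (new)  [load 17/29]
  17 → cabin 3 (new)  [load 17/29]
  20 → cabin 4 (new)  [load 20/29]
  21 → cabin 5 (new)  [load 21/29]
  17 → cabin 6 (new)  [load 17/29]
  9 → cabin 4  [load 29/29]
  4 → cabin 1  [load 26/29]
  20 → cabin 7 (new)  [load 20/29]
  3 → cabin 1  [load 29/29]
  9 → cabin 7  [load 29/29]
  8 → cabin 5  [load 29/29]
  7 → cabin 2  [load 24/29]
7 cabins opened.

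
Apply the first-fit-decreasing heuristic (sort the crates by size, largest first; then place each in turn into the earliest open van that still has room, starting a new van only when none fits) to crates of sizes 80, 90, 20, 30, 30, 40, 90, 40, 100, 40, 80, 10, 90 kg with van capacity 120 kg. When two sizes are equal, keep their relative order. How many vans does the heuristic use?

Sorted descending: 100, 90, 90, 90, 80, 80, 40, 40, 40, 30, 30, 20, 10.
  100 → van 1 (new)  [load 100/120]
  90 → van 2 (new)  [load 90/120]
  90 → van 3 (new)  [load 90/120]
  90 → van 4 (new)  [load 90/120]
  80 → van 5 (new)  [load 80/120]
  80 → van 6 (new)  [load 80/120]
  40 → van 5  [load 120/120]
  40 → van 6  [load 120/120]
  40 → van 7 (new)  [load 40/120]
  30 → van 2  [load 120/120]
  30 → van 3  [load 120/120]
  20 → van 1  [load 120/120]
  10 → van 4  [load 100/120]
7 vans opened.

7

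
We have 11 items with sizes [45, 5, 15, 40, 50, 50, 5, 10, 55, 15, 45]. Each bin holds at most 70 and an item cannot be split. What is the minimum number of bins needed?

6

Total = 55 + 50 + 50 + 45 + 45 + 40 + 15 + 15 + 10 + 5 + 5 = 335.
Lower bound: ⌈335/70⌉ = 5 bins.
Also, 6 items each exceed 35, and no two of those can share a bin, so at least 6 bins are needed.
A packing using 6 bins:
  bin 1: 55 + 15 = 70
  bin 2: 50 + 15 + 5 = 70
  bin 3: 50 + 10 + 5 = 65
  bin 4: 45 = 45
  bin 5: 45 = 45
  bin 6: 40 = 40
This matches the lower bound, so 6 is optimal.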